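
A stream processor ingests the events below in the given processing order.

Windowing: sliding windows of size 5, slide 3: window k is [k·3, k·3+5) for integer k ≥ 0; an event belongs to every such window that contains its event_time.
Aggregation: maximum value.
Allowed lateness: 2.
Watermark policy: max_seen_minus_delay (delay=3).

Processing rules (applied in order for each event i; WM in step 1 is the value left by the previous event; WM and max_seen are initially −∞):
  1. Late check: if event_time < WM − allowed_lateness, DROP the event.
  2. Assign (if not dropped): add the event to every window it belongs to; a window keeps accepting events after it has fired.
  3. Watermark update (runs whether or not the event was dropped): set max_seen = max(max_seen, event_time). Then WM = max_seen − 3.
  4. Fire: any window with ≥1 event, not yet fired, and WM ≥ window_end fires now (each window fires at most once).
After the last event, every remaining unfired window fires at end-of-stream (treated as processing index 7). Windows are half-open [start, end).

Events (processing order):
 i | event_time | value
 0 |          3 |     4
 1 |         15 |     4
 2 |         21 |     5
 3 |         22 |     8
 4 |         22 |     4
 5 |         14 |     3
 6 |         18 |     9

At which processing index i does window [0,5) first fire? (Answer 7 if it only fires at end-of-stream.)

1

i=0 t=3 v=4: → [3,8),[0,5); WM=0
i=1 t=15 v=4: → [15,20),[12,17); WM=12; [0,5) fires=4 [3,8) fires=4
i=2 t=21 v=5: → [21,26),[18,23); WM=18; [12,17) fires=4
i=3 t=22 v=8: → [21,26),[18,23); WM=19
i=4 t=22 v=4: → [21,26),[18,23); WM=19
i=5 t=14 v=3: DROP (t<19-2); WM=19
i=6 t=18 v=9: → [18,23),[15,20); WM=19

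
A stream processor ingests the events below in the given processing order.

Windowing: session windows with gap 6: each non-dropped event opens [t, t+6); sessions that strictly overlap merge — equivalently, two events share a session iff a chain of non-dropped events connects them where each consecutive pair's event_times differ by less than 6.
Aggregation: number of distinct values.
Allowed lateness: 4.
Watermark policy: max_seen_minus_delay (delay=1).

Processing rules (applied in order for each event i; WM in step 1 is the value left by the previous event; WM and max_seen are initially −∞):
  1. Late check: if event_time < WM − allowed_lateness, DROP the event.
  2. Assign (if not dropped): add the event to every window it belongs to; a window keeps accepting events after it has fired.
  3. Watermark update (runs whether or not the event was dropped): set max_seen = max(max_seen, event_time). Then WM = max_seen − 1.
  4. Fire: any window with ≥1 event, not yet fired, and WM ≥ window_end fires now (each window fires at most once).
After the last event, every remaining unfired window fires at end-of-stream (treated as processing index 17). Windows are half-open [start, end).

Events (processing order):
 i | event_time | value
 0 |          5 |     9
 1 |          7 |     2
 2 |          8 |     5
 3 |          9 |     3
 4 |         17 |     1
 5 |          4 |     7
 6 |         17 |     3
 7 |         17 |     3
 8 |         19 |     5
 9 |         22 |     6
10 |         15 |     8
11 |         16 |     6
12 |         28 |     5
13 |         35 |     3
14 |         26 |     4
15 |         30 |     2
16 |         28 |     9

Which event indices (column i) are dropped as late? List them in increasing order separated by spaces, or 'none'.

i=0 t=5 v=9: → [5,11); WM=4
i=1 t=7 v=2: → [5,13); WM=6
i=2 t=8 v=5: → [5,14); WM=7
i=3 t=9 v=3: → [5,15); WM=8
i=4 t=17 v=1: → [17,23); WM=16
i=5 t=4 v=7: DROP (t<16-4); WM=16
i=6 t=17 v=3: → [17,23); WM=16
i=7 t=17 v=3: → [17,23); WM=16
i=8 t=19 v=5: → [17,25); WM=18
i=9 t=22 v=6: → [17,28); WM=21
i=10 t=15 v=8: DROP (t<21-4); WM=21
i=11 t=16 v=6: DROP (t<21-4); WM=21
i=12 t=28 v=5: → [28,34); WM=27
i=13 t=35 v=3: → [35,41); WM=34
i=14 t=26 v=4: DROP (t<34-4); WM=34
i=15 t=30 v=2: → [28,41); WM=34
i=16 t=28 v=9: DROP (t<34-4); WM=34

5 10 11 14 16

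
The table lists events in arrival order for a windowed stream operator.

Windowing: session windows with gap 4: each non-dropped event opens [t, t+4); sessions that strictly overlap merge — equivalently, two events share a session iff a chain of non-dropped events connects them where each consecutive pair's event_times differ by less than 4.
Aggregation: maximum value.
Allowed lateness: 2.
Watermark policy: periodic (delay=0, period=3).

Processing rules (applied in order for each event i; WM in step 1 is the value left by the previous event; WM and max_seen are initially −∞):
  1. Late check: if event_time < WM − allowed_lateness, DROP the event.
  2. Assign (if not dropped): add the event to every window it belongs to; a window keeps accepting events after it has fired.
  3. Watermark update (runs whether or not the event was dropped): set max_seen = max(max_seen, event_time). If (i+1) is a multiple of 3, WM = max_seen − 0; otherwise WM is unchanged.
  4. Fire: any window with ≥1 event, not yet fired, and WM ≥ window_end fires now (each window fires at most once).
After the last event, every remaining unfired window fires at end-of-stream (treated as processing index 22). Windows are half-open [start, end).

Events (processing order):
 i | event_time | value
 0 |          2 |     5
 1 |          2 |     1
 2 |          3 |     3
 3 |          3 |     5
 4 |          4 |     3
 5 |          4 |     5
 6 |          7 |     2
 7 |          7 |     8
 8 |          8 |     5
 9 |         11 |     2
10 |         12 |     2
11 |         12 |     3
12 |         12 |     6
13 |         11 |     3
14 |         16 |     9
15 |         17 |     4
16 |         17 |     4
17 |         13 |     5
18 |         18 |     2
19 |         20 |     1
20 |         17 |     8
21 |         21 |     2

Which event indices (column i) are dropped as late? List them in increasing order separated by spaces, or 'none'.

i=0 t=2 v=5: → [2,6); WM=−∞
i=1 t=2 v=1: → [2,6); WM=−∞
i=2 t=3 v=3: → [2,7); WM=3
i=3 t=3 v=5: → [2,7); WM=3
i=4 t=4 v=3: → [2,8); WM=3
i=5 t=4 v=5: → [2,8); WM=4
i=6 t=7 v=2: → [2,11); WM=4
i=7 t=7 v=8: → [2,11); WM=4
i=8 t=8 v=5: → [2,12); WM=8
i=9 t=11 v=2: → [2,15); WM=8
i=10 t=12 v=2: → [2,16); WM=8
i=11 t=12 v=3: → [2,16); WM=12
i=12 t=12 v=6: → [2,16); WM=12
i=13 t=11 v=3: → [2,16); WM=12
i=14 t=16 v=9: → [16,20); WM=16
i=15 t=17 v=4: → [16,21); WM=16
i=16 t=17 v=4: → [16,21); WM=16
i=17 t=13 v=5: DROP (t<16-2); WM=17
i=18 t=18 v=2: → [16,22); WM=17
i=19 t=20 v=1: → [16,24); WM=17
i=20 t=17 v=8: → [16,24); WM=20
i=21 t=21 v=2: → [16,25); WM=20

17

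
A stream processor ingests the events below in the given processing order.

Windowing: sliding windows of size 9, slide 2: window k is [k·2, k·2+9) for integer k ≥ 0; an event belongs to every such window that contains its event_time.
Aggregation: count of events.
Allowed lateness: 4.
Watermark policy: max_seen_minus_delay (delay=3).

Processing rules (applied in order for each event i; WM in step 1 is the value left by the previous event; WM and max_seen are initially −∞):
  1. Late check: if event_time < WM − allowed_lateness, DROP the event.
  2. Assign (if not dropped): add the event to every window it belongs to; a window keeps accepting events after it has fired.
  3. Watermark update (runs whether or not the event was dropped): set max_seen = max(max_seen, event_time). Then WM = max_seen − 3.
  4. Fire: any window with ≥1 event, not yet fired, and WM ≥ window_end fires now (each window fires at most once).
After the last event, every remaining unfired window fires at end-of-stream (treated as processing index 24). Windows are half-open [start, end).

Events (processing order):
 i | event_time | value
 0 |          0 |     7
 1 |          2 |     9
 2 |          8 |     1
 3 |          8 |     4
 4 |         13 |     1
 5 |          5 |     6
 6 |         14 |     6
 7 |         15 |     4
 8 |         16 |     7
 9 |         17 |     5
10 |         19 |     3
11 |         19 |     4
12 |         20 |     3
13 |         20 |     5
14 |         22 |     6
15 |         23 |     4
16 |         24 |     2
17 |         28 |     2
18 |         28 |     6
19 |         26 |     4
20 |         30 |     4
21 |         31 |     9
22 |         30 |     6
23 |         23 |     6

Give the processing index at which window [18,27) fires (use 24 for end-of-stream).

20

i=0 t=0 v=7: → [0,9); WM=-3
i=1 t=2 v=9: → [2,11),[0,9); WM=-1
i=2 t=8 v=1: → [8,17),[6,15),[4,13),[2,11),[0,9); WM=5
i=3 t=8 v=4: → [8,17),[6,15),[4,13),[2,11),[0,9); WM=5
i=4 t=13 v=1: → [12,21),[10,19),[8,17),[6,15); WM=10; [0,9) fires=4
i=5 t=5 v=6: DROP (t<10-4); WM=10
i=6 t=14 v=6: → [14,23),[12,21),[10,19),[8,17),[6,15); WM=11; [2,11) fires=3
i=7 t=15 v=4: → [14,23),[12,21),[10,19),[8,17); WM=12
i=8 t=16 v=7: → [16,25),[14,23),[12,21),[10,19),[8,17); WM=13; [4,13) fires=2
i=9 t=17 v=5: → [16,25),[14,23),[12,21),[10,19); WM=14
i=10 t=19 v=3: → [18,27),[16,25),[14,23),[12,21); WM=16; [6,15) fires=4
i=11 t=19 v=4: → [18,27),[16,25),[14,23),[12,21); WM=16
i=12 t=20 v=3: → [20,29),[18,27),[16,25),[14,23),[12,21); WM=17; [8,17) fires=6
i=13 t=20 v=5: → [20,29),[18,27),[16,25),[14,23),[12,21); WM=17
i=14 t=22 v=6: → [22,31),[20,29),[18,27),[16,25),[14,23); WM=19; [10,19) fires=5
i=15 t=23 v=4: → [22,31),[20,29),[18,27),[16,25); WM=20
i=16 t=24 v=2: → [24,33),[22,31),[20,29),[18,27),[16,25); WM=21; [12,21) fires=9
i=17 t=28 v=2: → [28,37),[26,35),[24,33),[22,31),[20,29); WM=25; [14,23) fires=9 [16,25) fires=9
i=18 t=28 v=6: → [28,37),[26,35),[24,33),[22,31),[20,29); WM=25
i=19 t=26 v=4: → [26,35),[24,33),[22,31),[20,29),[18,27); WM=25
i=20 t=30 v=4: → [30,39),[28,37),[26,35),[24,33),[22,31); WM=27; [18,27) fires=8
i=21 t=31 v=9: → [30,39),[28,37),[26,35),[24,33); WM=28
i=22 t=30 v=6: → [30,39),[28,37),[26,35),[24,33),[22,31); WM=28
i=23 t=23 v=6: DROP (t<28-4); WM=28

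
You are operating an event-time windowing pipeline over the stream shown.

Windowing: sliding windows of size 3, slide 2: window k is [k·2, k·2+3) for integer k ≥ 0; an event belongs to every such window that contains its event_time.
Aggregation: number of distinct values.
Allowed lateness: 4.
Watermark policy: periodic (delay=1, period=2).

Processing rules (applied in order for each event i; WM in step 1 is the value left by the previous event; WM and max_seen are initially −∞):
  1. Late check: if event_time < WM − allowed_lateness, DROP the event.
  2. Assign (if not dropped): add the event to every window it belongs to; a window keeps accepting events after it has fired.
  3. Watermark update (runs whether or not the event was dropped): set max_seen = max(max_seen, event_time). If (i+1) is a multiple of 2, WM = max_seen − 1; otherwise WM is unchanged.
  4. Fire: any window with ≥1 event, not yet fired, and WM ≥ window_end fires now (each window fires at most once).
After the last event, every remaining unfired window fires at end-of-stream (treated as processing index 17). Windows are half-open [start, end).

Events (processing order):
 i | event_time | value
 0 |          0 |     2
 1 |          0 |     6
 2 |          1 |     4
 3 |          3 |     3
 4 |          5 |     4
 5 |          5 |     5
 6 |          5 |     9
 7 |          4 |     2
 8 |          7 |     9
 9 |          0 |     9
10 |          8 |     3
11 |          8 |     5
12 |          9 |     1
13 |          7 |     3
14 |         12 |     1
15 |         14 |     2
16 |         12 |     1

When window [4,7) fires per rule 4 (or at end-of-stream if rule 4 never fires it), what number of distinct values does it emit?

4

i=0 t=0 v=2: → [0,3); WM=−∞
i=1 t=0 v=6: → [0,3); WM=-1
i=2 t=1 v=4: → [0,3); WM=-1
i=3 t=3 v=3: → [2,5); WM=2
i=4 t=5 v=4: → [4,7); WM=2
i=5 t=5 v=5: → [4,7); WM=4; [0,3) fires=3
i=6 t=5 v=9: → [4,7); WM=4
i=7 t=4 v=2: → [4,7),[2,5); WM=4
i=8 t=7 v=9: → [6,9); WM=4
i=9 t=0 v=9: → [0,3); WM=6; [2,5) fires=2
i=10 t=8 v=3: → [8,11),[6,9); WM=6
i=11 t=8 v=5: → [8,11),[6,9); WM=7; [4,7) fires=4
i=12 t=9 v=1: → [8,11); WM=7
i=13 t=7 v=3: → [6,9); WM=8
i=14 t=12 v=1: → [12,15),[10,13); WM=8
i=15 t=14 v=2: → [14,17),[12,15); WM=13; [6,9) fires=3 [8,11) fires=3 [10,13) fires=1
i=16 t=12 v=1: → [12,15),[10,13); WM=13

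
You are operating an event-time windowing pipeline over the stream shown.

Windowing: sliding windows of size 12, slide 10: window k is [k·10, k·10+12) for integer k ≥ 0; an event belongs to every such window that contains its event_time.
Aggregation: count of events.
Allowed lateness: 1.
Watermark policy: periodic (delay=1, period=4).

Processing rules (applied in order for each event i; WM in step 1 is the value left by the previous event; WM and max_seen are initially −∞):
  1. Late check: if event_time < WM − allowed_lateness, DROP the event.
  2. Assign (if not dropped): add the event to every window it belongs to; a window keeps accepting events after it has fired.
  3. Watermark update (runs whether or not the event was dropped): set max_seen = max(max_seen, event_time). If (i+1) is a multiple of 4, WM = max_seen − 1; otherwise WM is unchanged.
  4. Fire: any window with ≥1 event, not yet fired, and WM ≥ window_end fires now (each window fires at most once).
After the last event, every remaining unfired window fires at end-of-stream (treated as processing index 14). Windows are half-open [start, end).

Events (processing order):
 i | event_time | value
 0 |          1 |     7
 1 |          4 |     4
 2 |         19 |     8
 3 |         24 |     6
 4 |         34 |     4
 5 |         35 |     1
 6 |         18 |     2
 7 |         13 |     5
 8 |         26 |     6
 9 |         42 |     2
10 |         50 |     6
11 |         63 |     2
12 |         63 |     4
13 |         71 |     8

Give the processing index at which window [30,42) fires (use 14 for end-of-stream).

11

i=0 t=1 v=7: → [0,12); WM=−∞
i=1 t=4 v=4: → [0,12); WM=−∞
i=2 t=19 v=8: → [10,22); WM=−∞
i=3 t=24 v=6: → [20,32); WM=23; [0,12) fires=2 [10,22) fires=1
i=4 t=34 v=4: → [30,42); WM=23
i=5 t=35 v=1: → [30,42); WM=23
i=6 t=18 v=2: DROP (t<23-1); WM=23
i=7 t=13 v=5: DROP (t<23-1); WM=34; [20,32) fires=1
i=8 t=26 v=6: DROP (t<34-1); WM=34
i=9 t=42 v=2: → [40,52); WM=34
i=10 t=50 v=6: → [50,62),[40,52); WM=34
i=11 t=63 v=2: → [60,72); WM=62; [30,42) fires=2 [40,52) fires=2 [50,62) fires=1
i=12 t=63 v=4: → [60,72); WM=62
i=13 t=71 v=8: → [70,82),[60,72); WM=62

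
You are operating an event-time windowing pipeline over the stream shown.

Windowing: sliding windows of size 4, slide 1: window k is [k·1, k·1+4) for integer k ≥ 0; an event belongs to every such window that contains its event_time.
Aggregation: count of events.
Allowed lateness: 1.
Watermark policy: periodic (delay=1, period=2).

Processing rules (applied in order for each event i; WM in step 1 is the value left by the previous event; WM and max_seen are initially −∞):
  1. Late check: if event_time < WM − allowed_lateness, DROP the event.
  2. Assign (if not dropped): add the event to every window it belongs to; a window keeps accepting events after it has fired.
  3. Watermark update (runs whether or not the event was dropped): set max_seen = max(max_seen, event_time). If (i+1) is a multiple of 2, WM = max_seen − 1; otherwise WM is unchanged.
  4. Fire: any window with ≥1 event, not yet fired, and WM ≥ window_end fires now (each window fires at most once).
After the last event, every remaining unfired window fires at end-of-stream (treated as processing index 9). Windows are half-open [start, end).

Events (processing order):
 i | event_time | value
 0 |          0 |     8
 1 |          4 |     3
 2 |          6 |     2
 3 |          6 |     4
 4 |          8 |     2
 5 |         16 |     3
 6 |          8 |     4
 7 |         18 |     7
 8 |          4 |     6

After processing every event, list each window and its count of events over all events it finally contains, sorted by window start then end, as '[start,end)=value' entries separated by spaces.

[0,4)=1 [1,5)=1 [2,6)=1 [3,7)=3 [4,8)=3 [5,9)=3 [6,10)=3 [7,11)=1 [8,12)=1 [13,17)=1 [14,18)=1 [15,19)=2 [16,20)=2 [17,21)=1 [18,22)=1

i=0 t=0 v=8: → [0,4); WM=−∞
i=1 t=4 v=3: → [4,8),[3,7),[2,6),[1,5); WM=3
i=2 t=6 v=2: → [6,10),[5,9),[4,8),[3,7); WM=3
i=3 t=6 v=4: → [6,10),[5,9),[4,8),[3,7); WM=5; [0,4) fires=1 [1,5) fires=1
i=4 t=8 v=2: → [8,12),[7,11),[6,10),[5,9); WM=5
i=5 t=16 v=3: → [16,20),[15,19),[14,18),[13,17); WM=15; [2,6) fires=1 [3,7) fires=3 [4,8) fires=3 [5,9) fires=3 [6,10) fires=3 [7,11) fires=1 [8,12) fires=1
i=6 t=8 v=4: DROP (t<15-1); WM=15
i=7 t=18 v=7: → [18,22),[17,21),[16,20),[15,19); WM=17; [13,17) fires=1
i=8 t=4 v=6: DROP (t<17-1); WM=17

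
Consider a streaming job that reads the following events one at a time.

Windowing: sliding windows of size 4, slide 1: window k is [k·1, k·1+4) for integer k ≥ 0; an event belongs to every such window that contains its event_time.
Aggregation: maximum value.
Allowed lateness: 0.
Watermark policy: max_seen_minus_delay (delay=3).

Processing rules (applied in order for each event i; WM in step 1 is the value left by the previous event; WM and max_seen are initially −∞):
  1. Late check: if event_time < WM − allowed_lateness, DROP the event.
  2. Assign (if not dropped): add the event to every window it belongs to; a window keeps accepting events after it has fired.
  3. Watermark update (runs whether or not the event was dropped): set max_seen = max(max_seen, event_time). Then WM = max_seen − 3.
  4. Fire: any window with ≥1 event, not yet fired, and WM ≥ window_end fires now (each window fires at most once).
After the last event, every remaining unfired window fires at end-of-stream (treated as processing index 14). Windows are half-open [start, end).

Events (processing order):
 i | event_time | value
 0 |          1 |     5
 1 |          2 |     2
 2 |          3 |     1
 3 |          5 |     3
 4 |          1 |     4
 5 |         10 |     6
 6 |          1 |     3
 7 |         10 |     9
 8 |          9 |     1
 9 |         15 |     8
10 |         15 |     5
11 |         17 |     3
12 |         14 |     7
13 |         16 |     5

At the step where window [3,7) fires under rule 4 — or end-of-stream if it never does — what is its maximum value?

i=0 t=1 v=5: → [1,5),[0,4); WM=-2
i=1 t=2 v=2: → [2,6),[1,5),[0,4); WM=-1
i=2 t=3 v=1: → [3,7),[2,6),[1,5),[0,4); WM=0
i=3 t=5 v=3: → [5,9),[4,8),[3,7),[2,6); WM=2
i=4 t=1 v=4: DROP (t<2-0); WM=2
i=5 t=10 v=6: → [10,14),[9,13),[8,12),[7,11); WM=7; [0,4) fires=5 [1,5) fires=5 [2,6) fires=3 [3,7) fires=3
i=6 t=1 v=3: DROP (t<7-0); WM=7
i=7 t=10 v=9: → [10,14),[9,13),[8,12),[7,11); WM=7
i=8 t=9 v=1: → [9,13),[8,12),[7,11),[6,10); WM=7
i=9 t=15 v=8: → [15,19),[14,18),[13,17),[12,16); WM=12; [4,8) fires=3 [5,9) fires=3 [6,10) fires=1 [7,11) fires=9 [8,12) fires=9
i=10 t=15 v=5: → [15,19),[14,18),[13,17),[12,16); WM=12
i=11 t=17 v=3: → [17,21),[16,20),[15,19),[14,18); WM=14; [9,13) fires=9 [10,14) fires=9
i=12 t=14 v=7: → [14,18),[13,17),[12,16),[11,15); WM=14
i=13 t=16 v=5: → [16,20),[15,19),[14,18),[13,17); WM=14

3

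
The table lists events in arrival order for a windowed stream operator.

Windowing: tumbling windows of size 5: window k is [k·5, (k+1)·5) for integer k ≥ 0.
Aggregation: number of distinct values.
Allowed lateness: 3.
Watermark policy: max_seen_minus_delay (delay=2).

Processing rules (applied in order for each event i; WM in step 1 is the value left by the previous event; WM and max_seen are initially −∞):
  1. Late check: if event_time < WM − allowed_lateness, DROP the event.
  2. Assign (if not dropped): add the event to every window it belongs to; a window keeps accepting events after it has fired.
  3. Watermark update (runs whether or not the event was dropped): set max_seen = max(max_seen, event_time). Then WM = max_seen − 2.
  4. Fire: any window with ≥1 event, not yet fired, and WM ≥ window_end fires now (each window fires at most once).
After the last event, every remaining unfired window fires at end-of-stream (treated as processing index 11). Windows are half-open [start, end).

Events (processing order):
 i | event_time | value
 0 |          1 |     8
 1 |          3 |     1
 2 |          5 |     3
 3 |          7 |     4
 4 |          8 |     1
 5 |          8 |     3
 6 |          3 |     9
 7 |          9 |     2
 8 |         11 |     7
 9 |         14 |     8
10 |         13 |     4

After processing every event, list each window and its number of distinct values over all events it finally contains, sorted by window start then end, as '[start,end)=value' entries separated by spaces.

[0,5)=3 [5,10)=4 [10,15)=3

i=0 t=1 v=8: → [0,5); WM=-1
i=1 t=3 v=1: → [0,5); WM=1
i=2 t=5 v=3: → [5,10); WM=3
i=3 t=7 v=4: → [5,10); WM=5; [0,5) fires=2
i=4 t=8 v=1: → [5,10); WM=6
i=5 t=8 v=3: → [5,10); WM=6
i=6 t=3 v=9: → [0,5); WM=6
i=7 t=9 v=2: → [5,10); WM=7
i=8 t=11 v=7: → [10,15); WM=9
i=9 t=14 v=8: → [10,15); WM=12; [5,10) fires=4
i=10 t=13 v=4: → [10,15); WM=12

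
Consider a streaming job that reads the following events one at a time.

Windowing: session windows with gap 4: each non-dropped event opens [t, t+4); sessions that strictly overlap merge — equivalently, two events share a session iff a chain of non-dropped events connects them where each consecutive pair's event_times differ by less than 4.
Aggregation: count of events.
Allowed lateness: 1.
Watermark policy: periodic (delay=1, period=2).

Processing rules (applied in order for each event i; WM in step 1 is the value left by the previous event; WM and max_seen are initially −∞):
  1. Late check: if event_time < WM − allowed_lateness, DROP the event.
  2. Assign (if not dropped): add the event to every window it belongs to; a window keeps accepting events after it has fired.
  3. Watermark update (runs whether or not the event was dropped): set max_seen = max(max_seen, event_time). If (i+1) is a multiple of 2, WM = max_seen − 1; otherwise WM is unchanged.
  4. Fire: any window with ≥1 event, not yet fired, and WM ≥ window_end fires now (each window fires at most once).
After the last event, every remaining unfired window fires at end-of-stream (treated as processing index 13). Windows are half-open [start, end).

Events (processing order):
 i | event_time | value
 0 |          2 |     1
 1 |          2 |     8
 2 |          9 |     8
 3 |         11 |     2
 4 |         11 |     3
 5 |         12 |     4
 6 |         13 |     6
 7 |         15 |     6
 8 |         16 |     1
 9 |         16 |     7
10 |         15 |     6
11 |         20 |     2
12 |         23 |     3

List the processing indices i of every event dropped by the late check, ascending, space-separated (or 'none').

none

i=0 t=2 v=1: → [2,6); WM=−∞
i=1 t=2 v=8: → [2,6); WM=1
i=2 t=9 v=8: → [9,13); WM=1
i=3 t=11 v=2: → [9,15); WM=10
i=4 t=11 v=3: → [9,15); WM=10
i=5 t=12 v=4: → [9,16); WM=11
i=6 t=13 v=6: → [9,17); WM=11
i=7 t=15 v=6: → [9,19); WM=14
i=8 t=16 v=1: → [9,20); WM=14
i=9 t=16 v=7: → [9,20); WM=15
i=10 t=15 v=6: → [9,20); WM=15
i=11 t=20 v=2: → [20,24); WM=19
i=12 t=23 v=3: → [20,27); WM=19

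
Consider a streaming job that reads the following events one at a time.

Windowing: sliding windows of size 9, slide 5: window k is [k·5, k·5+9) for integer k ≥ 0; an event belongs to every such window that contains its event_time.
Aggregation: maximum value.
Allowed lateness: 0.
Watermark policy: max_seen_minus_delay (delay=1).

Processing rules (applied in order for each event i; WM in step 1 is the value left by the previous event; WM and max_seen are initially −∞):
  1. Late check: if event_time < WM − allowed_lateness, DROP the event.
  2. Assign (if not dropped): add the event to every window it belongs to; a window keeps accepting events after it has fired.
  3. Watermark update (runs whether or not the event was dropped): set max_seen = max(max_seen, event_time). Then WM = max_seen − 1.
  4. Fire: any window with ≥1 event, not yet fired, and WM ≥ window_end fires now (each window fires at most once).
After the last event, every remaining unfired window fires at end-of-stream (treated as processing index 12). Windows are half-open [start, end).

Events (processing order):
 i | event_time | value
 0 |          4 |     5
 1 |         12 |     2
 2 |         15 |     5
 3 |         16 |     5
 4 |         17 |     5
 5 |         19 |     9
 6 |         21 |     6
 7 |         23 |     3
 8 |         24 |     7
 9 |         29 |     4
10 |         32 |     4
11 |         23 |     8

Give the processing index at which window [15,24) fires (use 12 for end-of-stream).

i=0 t=4 v=5: → [0,9); WM=3
i=1 t=12 v=2: → [10,19),[5,14); WM=11; [0,9) fires=5
i=2 t=15 v=5: → [15,24),[10,19); WM=14; [5,14) fires=2
i=3 t=16 v=5: → [15,24),[10,19); WM=15
i=4 t=17 v=5: → [15,24),[10,19); WM=16
i=5 t=19 v=9: → [15,24); WM=18
i=6 t=21 v=6: → [20,29),[15,24); WM=20; [10,19) fires=5
i=7 t=23 v=3: → [20,29),[15,24); WM=22
i=8 t=24 v=7: → [20,29); WM=23
i=9 t=29 v=4: → [25,34); WM=28; [15,24) fires=9
i=10 t=32 v=4: → [30,39),[25,34); WM=31; [20,29) fires=7
i=11 t=23 v=8: DROP (t<31-0); WM=31

9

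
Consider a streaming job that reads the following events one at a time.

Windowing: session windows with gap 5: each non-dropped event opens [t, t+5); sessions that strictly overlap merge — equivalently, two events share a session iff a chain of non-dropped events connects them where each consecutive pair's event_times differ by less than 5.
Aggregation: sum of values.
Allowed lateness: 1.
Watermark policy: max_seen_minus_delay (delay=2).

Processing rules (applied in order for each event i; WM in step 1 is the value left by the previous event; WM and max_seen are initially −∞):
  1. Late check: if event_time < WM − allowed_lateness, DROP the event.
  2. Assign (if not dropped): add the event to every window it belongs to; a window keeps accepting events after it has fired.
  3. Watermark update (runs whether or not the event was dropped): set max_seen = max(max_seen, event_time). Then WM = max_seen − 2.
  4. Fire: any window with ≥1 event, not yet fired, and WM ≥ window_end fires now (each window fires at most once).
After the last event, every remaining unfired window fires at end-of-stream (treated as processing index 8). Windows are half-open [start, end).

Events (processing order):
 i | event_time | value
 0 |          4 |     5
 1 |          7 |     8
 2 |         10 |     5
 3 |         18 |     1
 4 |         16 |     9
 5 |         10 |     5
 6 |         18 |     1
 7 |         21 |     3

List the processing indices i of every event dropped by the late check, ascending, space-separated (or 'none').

i=0 t=4 v=5: → [4,9); WM=2
i=1 t=7 v=8: → [4,12); WM=5
i=2 t=10 v=5: → [4,15); WM=8
i=3 t=18 v=1: → [18,23); WM=16
i=4 t=16 v=9: → [16,23); WM=16
i=5 t=10 v=5: DROP (t<16-1); WM=16
i=6 t=18 v=1: → [16,23); WM=16
i=7 t=21 v=3: → [16,26); WM=19

5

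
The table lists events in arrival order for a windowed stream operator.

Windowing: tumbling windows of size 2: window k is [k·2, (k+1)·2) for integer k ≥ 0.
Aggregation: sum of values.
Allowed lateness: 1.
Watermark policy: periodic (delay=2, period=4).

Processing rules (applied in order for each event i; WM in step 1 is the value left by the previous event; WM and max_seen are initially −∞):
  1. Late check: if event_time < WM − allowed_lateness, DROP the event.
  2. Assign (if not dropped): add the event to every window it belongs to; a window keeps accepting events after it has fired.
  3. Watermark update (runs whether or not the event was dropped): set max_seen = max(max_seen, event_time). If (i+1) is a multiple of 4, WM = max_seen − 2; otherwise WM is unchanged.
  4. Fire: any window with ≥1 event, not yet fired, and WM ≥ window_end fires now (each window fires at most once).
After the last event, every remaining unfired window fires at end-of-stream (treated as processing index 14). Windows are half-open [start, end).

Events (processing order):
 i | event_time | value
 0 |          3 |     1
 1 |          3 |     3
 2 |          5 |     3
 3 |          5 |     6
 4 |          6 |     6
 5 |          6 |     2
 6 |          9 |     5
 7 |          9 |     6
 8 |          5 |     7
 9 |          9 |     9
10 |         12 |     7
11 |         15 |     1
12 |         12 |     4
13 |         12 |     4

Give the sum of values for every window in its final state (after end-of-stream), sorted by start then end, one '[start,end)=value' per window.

i=0 t=3 v=1: → [2,4); WM=−∞
i=1 t=3 v=3: → [2,4); WM=−∞
i=2 t=5 v=3: → [4,6); WM=−∞
i=3 t=5 v=6: → [4,6); WM=3
i=4 t=6 v=6: → [6,8); WM=3
i=5 t=6 v=2: → [6,8); WM=3
i=6 t=9 v=5: → [8,10); WM=3
i=7 t=9 v=6: → [8,10); WM=7; [2,4) fires=4 [4,6) fires=9
i=8 t=5 v=7: DROP (t<7-1); WM=7
i=9 t=9 v=9: → [8,10); WM=7
i=10 t=12 v=7: → [12,14); WM=7
i=11 t=15 v=1: → [14,16); WM=13; [6,8) fires=8 [8,10) fires=20
i=12 t=12 v=4: → [12,14); WM=13
i=13 t=12 v=4: → [12,14); WM=13

[2,4)=4 [4,6)=9 [6,8)=8 [8,10)=20 [12,14)=15 [14,16)=1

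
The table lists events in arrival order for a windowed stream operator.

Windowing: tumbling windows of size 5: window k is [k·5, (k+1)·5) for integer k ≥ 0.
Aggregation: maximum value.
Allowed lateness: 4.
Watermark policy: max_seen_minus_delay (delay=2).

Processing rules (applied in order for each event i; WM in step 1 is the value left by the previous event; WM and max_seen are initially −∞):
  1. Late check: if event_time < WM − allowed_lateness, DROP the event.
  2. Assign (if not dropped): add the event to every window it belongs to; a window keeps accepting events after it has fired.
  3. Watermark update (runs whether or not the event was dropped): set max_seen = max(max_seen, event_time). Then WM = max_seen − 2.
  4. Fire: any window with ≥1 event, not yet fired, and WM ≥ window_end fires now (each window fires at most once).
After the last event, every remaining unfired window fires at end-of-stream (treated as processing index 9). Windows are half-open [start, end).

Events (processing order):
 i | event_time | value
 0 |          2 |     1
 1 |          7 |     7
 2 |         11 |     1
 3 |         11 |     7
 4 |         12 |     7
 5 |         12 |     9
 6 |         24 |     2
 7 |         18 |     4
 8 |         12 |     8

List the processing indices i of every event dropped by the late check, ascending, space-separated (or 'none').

i=0 t=2 v=1: → [0,5); WM=0
i=1 t=7 v=7: → [5,10); WM=5; [0,5) fires=1
i=2 t=11 v=1: → [10,15); WM=9
i=3 t=11 v=7: → [10,15); WM=9
i=4 t=12 v=7: → [10,15); WM=10; [5,10) fires=7
i=5 t=12 v=9: → [10,15); WM=10
i=6 t=24 v=2: → [20,25); WM=22; [10,15) fires=9
i=7 t=18 v=4: → [15,20); WM=22; [15,20) fires=4
i=8 t=12 v=8: DROP (t<22-4); WM=22

8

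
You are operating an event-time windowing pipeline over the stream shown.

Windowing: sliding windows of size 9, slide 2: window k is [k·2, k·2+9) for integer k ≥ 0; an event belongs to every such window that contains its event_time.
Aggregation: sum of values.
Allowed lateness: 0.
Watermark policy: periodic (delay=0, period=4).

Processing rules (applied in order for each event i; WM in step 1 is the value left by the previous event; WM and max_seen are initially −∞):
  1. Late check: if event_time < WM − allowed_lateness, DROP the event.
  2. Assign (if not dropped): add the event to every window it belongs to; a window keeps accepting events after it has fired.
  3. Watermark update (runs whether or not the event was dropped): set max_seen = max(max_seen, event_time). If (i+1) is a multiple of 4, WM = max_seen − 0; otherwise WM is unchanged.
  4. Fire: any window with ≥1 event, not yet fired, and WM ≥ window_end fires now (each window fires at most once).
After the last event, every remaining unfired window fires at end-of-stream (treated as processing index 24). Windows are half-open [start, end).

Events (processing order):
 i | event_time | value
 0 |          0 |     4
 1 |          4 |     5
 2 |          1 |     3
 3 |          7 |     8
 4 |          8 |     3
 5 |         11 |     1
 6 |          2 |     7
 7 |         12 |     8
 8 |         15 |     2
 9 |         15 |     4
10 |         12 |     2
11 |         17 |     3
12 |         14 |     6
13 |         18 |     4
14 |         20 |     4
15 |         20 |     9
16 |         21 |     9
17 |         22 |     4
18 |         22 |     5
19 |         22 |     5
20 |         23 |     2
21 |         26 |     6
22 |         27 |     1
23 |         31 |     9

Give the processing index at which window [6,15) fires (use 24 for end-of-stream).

11

i=0 t=0 v=4: → [0,9); WM=−∞
i=1 t=4 v=5: → [4,13),[2,11),[0,9); WM=−∞
i=2 t=1 v=3: → [0,9); WM=−∞
i=3 t=7 v=8: → [6,15),[4,13),[2,11),[0,9); WM=7
i=4 t=8 v=3: → [8,17),[6,15),[4,13),[2,11),[0,9); WM=7
i=5 t=11 v=1: → [10,19),[8,17),[6,15),[4,13); WM=7
i=6 t=2 v=7: DROP (t<7-0); WM=7
i=7 t=12 v=8: → [12,21),[10,19),[8,17),[6,15),[4,13); WM=12; [0,9) fires=23 [2,11) fires=16
i=8 t=15 v=2: → [14,23),[12,21),[10,19),[8,17); WM=12
i=9 t=15 v=4: → [14,23),[12,21),[10,19),[8,17); WM=12
i=10 t=12 v=2: → [12,21),[10,19),[8,17),[6,15),[4,13); WM=12
i=11 t=17 v=3: → [16,25),[14,23),[12,21),[10,19); WM=17; [4,13) fires=27 [6,15) fires=22 [8,17) fires=20
i=12 t=14 v=6: DROP (t<17-0); WM=17
i=13 t=18 v=4: → [18,27),[16,25),[14,23),[12,21),[10,19); WM=17
i=14 t=20 v=4: → [20,29),[18,27),[16,25),[14,23),[12,21); WM=17
i=15 t=20 v=9: → [20,29),[18,27),[16,25),[14,23),[12,21); WM=20; [10,19) fires=24
i=16 t=21 v=9: → [20,29),[18,27),[16,25),[14,23); WM=20
i=17 t=22 v=4: → [22,31),[20,29),[18,27),[16,25),[14,23); WM=20
i=18 t=22 v=5: → [22,31),[20,29),[18,27),[16,25),[14,23); WM=20
i=19 t=22 v=5: → [22,31),[20,29),[18,27),[16,25),[14,23); WM=22; [12,21) fires=36
i=20 t=23 v=2: → [22,31),[20,29),[18,27),[16,25); WM=22
i=21 t=26 v=6: → [26,35),[24,33),[22,31),[20,29),[18,27); WM=22
i=22 t=27 v=1: → [26,35),[24,33),[22,31),[20,29); WM=22
i=23 t=31 v=9: → [30,39),[28,37),[26,35),[24,33); WM=31; [14,23) fires=49 [16,25) fires=45 [18,27) fires=48 [20,29) fires=45 [22,31) fires=23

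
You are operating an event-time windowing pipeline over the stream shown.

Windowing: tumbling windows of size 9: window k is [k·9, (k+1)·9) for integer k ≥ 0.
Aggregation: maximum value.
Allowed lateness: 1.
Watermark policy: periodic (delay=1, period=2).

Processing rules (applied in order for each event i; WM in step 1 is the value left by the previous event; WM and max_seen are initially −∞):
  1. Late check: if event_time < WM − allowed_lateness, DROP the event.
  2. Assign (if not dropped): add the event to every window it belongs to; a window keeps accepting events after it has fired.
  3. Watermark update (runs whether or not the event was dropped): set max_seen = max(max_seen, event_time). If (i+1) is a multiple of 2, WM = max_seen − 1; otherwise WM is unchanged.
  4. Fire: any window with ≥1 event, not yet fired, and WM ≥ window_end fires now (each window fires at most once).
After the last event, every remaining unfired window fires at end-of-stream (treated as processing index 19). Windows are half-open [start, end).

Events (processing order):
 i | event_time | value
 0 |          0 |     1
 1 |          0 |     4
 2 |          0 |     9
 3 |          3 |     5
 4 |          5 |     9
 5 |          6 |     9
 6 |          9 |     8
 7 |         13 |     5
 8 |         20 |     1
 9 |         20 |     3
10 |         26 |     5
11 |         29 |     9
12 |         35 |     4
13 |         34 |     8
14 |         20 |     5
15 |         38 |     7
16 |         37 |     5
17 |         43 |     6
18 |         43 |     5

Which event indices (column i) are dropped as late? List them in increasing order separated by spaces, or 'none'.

i=0 t=0 v=1: → [0,9); WM=−∞
i=1 t=0 v=4: → [0,9); WM=-1
i=2 t=0 v=9: → [0,9); WM=-1
i=3 t=3 v=5: → [0,9); WM=2
i=4 t=5 v=9: → [0,9); WM=2
i=5 t=6 v=9: → [0,9); WM=5
i=6 t=9 v=8: → [9,18); WM=5
i=7 t=13 v=5: → [9,18); WM=12; [0,9) fires=9
i=8 t=20 v=1: → [18,27); WM=12
i=9 t=20 v=3: → [18,27); WM=19; [9,18) fires=8
i=10 t=26 v=5: → [18,27); WM=19
i=11 t=29 v=9: → [27,36); WM=28; [18,27) fires=5
i=12 t=35 v=4: → [27,36); WM=28
i=13 t=34 v=8: → [27,36); WM=34
i=14 t=20 v=5: DROP (t<34-1); WM=34
i=15 t=38 v=7: → [36,45); WM=37; [27,36) fires=9
i=16 t=37 v=5: → [36,45); WM=37
i=17 t=43 v=6: → [36,45); WM=42
i=18 t=43 v=5: → [36,45); WM=42

14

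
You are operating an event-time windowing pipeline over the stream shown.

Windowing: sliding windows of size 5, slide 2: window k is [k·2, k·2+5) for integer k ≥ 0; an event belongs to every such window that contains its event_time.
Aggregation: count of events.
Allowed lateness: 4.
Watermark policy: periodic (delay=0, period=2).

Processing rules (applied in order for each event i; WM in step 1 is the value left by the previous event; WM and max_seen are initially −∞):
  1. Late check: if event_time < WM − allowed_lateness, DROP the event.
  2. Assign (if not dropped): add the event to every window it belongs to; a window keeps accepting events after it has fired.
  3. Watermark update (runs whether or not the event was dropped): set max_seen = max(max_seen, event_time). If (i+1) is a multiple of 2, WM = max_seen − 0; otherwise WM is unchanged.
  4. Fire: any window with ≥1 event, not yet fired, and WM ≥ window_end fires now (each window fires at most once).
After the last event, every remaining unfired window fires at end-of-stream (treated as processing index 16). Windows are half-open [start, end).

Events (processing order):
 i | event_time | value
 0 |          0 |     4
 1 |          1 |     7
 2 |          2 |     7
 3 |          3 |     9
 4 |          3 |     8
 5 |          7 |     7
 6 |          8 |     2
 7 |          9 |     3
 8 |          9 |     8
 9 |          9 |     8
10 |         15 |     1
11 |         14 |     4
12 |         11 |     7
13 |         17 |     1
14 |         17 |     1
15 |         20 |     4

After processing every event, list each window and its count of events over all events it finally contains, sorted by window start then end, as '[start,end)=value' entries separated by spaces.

[0,5)=5 [2,7)=3 [4,9)=2 [6,11)=5 [8,13)=5 [10,15)=2 [12,17)=2 [14,19)=4 [16,21)=3 [18,23)=1 [20,25)=1

i=0 t=0 v=4: → [0,5); WM=−∞
i=1 t=1 v=7: → [0,5); WM=1
i=2 t=2 v=7: → [2,7),[0,5); WM=1
i=3 t=3 v=9: → [2,7),[0,5); WM=3
i=4 t=3 v=8: → [2,7),[0,5); WM=3
i=5 t=7 v=7: → [6,11),[4,9); WM=7; [0,5) fires=5 [2,7) fires=3
i=6 t=8 v=2: → [8,13),[6,11),[4,9); WM=7
i=7 t=9 v=3: → [8,13),[6,11); WM=9; [4,9) fires=2
i=8 t=9 v=8: → [8,13),[6,11); WM=9
i=9 t=9 v=8: → [8,13),[6,11); WM=9
i=10 t=15 v=1: → [14,19),[12,17); WM=9
i=11 t=14 v=4: → [14,19),[12,17),[10,15); WM=15; [6,11) fires=5 [8,13) fires=4 [10,15) fires=1
i=12 t=11 v=7: → [10,15),[8,13); WM=15
i=13 t=17 v=1: → [16,21),[14,19); WM=17; [12,17) fires=2
i=14 t=17 v=1: → [16,21),[14,19); WM=17
i=15 t=20 v=4: → [20,25),[18,23),[16,21); WM=20; [14,19) fires=4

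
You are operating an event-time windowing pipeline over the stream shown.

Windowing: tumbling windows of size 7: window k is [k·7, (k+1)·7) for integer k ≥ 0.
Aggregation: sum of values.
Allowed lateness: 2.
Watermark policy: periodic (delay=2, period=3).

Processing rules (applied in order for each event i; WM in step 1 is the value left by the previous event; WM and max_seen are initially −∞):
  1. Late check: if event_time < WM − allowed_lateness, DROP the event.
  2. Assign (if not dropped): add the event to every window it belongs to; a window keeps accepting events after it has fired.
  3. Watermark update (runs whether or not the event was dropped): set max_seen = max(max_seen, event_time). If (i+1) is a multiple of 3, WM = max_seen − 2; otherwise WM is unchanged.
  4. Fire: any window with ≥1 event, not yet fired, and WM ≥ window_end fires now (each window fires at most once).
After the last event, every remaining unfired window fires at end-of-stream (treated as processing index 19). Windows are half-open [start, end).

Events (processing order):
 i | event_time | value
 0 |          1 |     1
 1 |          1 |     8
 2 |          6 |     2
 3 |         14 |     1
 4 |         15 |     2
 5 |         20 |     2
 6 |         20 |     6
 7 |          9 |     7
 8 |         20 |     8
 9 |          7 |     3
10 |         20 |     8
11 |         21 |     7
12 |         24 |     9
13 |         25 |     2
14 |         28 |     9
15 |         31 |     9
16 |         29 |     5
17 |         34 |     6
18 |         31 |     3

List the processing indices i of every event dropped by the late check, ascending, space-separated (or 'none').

i=0 t=1 v=1: → [0,7); WM=−∞
i=1 t=1 v=8: → [0,7); WM=−∞
i=2 t=6 v=2: → [0,7); WM=4
i=3 t=14 v=1: → [14,21); WM=4
i=4 t=15 v=2: → [14,21); WM=4
i=5 t=20 v=2: → [14,21); WM=18; [0,7) fires=11
i=6 t=20 v=6: → [14,21); WM=18
i=7 t=9 v=7: DROP (t<18-2); WM=18
i=8 t=20 v=8: → [14,21); WM=18
i=9 t=7 v=3: DROP (t<18-2); WM=18
i=10 t=20 v=8: → [14,21); WM=18
i=11 t=21 v=7: → [21,28); WM=19
i=12 t=24 v=9: → [21,28); WM=19
i=13 t=25 v=2: → [21,28); WM=19
i=14 t=28 v=9: → [28,35); WM=26; [14,21) fires=27
i=15 t=31 v=9: → [28,35); WM=26
i=16 t=29 v=5: → [28,35); WM=26
i=17 t=34 v=6: → [28,35); WM=32; [21,28) fires=18
i=18 t=31 v=3: → [28,35); WM=32

7 9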